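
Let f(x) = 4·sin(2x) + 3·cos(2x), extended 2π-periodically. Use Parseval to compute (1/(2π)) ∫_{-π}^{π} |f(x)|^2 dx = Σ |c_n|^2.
Σ |c_n|^2 = 25/2

Expand |f|^2 and use orthogonality of {sin(nx), cos(mx)} on [-π, π]:
  ∫_{-π}^{π} sin(nx)^2 dx = π, ∫ cos(mx)^2 dx = π, and cross terms integrate to 0.
So ∫_{-π}^{π} f(x)^2 dx = 4^2 · π + 3^2 · π = (16 + 9)π.
Divide by 2π: (16 + 9)/2 = 25/2.
By Parseval, this equals Σ |c_n|^2.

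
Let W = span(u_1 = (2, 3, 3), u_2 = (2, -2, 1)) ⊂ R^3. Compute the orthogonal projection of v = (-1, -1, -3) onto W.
proj_W(v) = (-350/197, -265/197, -421/197)

Set up U = [u_1 | ... | u_2] ∈ R^(3×2). The projector onto W = col(U) is P = U (U^T U)^(-1) U^T.
Compute U^T U =
  [22, 1]
  [1, 9],
and U^T v = (-14, -3).
Solve U^T U · c = U^T v for the coefficients: c = (-123/197, -52/197). The projection is proj_W(v) = U c.
Check: (v - proj_W(v)) · u_1 = 0  (should be 0).
Check: (v - proj_W(v)) · u_2 = 0  (should be 0).
Result: proj_W(v) = (-350/197, -265/197, -421/197).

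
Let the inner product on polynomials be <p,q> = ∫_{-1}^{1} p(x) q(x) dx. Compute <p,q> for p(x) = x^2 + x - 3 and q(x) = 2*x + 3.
<p,q> = -44/3

Expand the product: p(x)·q(x) = 2*x^3 + 5*x^2 - 3*x - 9.
∫_{-1}^{1} of each monomial x^k gives [2/(k+1) if k even, 0 if k odd]. Integrating term-by-term (or equivalently evaluating the antiderivative F(x) = x^4/2 + 5*x^3/3 - 3*x^2/2 - 9*x at the endpoints):
  F(1) − F(−1) = -25/3 − (19/3) = -44/3.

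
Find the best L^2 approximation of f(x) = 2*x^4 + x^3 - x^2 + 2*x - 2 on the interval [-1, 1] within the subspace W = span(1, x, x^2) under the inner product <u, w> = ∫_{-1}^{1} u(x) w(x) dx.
g(x) = 5*x^2/7 + 13*x/5 - 76/35

The best approximation g ∈ W is the orthogonal projection of f onto W. Writing g = a_0 + a_1 x + a_2 x^2, the coefficients solve the normal equations G · a = b where
  G_{ij} = <φ_i, φ_j> and b_i = <f, φ_i>, with φ_0 = 1, φ_1 = x, φ_2 = x^2.
G =
  [2, 0, 2/3]
  [0, 2/3, 0]
  [2/3, 0, 2/5],
b = (-58/15, 26/15, -122/105).
Solving gives a_0 = -76/35, a_1 = 13/5, a_2 = 5/7, so
  g(x) = 5*x^2/7 + 13*x/5 - 76/35.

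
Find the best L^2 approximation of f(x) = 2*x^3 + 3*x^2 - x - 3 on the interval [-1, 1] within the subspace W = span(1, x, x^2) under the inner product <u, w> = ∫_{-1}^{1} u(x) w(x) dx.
g(x) = 3*x^2 + x/5 - 3

The best approximation g ∈ W is the orthogonal projection of f onto W. Writing g = a_0 + a_1 x + a_2 x^2, the coefficients solve the normal equations G · a = b where
  G_{ij} = <φ_i, φ_j> and b_i = <f, φ_i>, with φ_0 = 1, φ_1 = x, φ_2 = x^2.
G =
  [2, 0, 2/3]
  [0, 2/3, 0]
  [2/3, 0, 2/5],
b = (-4, 2/15, -4/5).
Solving gives a_0 = -3, a_1 = 1/5, a_2 = 3, so
  g(x) = 3*x^2 + x/5 - 3.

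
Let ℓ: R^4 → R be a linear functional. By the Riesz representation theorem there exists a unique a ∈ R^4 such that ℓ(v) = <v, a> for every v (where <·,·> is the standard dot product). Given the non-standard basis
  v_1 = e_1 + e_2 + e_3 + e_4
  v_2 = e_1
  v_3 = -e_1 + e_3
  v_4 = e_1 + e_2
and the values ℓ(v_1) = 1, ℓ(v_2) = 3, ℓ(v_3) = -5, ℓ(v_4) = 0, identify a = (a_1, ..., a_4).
a = (3, -3, -2, 3)

Write a = (a_1, ..., a_4) in the standard basis. For each basis vector v_i, ℓ(v_i) = <v_i, a> is a linear equation in the a_j's. Collect the n equations into a matrix system V a = ℓ, where row i of V is v_i (expressed in the standard basis). Since V is invertible (lower-triangular with 1s on the diagonal, up to permutation), solve by back-substitution:
  V =
[[1, 1, 1, 1],
 [1, 0, 0, 0],
 [-1, 0, 1, 0],
 [1, 1, 0, 0]]
  V a = (1, 3, -5, 0)
Solving gives a = (3, -3, -2, 3).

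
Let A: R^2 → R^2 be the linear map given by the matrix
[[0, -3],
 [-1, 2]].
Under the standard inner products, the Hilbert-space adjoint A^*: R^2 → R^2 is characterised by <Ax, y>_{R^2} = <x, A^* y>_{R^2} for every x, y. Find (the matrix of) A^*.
A^* = A^T =
[[0, -1],
 [-3, 2]]

For real matrices with standard dot products, the defining identity <Ax, y> = <x, A^* y> gives (Ax)^T y = x^T (A^*) y, i.e. x^T A^T y = x^T (A^*) y. Since this holds for all x, y, we must have A^* = A^T. Therefore
A^* =
[[0, -1],
 [-3, 2]].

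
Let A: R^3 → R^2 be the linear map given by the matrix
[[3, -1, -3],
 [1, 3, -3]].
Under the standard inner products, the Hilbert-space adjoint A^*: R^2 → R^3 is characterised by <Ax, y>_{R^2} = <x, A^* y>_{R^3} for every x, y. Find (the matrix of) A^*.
A^* = A^T =
[[3, 1],
 [-1, 3],
 [-3, -3]]

For real matrices with standard dot products, the defining identity <Ax, y> = <x, A^* y> gives (Ax)^T y = x^T (A^*) y, i.e. x^T A^T y = x^T (A^*) y. Since this holds for all x, y, we must have A^* = A^T. Therefore
A^* =
[[3, 1],
 [-1, 3],
 [-3, -3]].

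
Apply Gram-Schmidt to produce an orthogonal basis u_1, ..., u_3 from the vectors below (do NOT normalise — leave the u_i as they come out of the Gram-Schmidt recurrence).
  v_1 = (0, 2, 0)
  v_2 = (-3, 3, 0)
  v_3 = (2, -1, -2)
Orthogonal basis:
  u_1 = (0, 2, 0)
  u_2 = (-3, 0, 0)
  u_3 = (0, 0, -2)

Apply the Gram-Schmidt recurrence
  u_1 = v_1
  u_i = v_i − Σ_{j<i} ((v_i · u_j) / (u_j · u_j)) · u_j.

Step by step this gives:
  u_1 = (0, 2, 0)
  u_2 = (-3, 0, 0)
  u_3 = (0, 0, -2)

Orthogonality check:
  u_2 · u_1 = 0 (should be 0)
  u_3 · u_1 = 0 (should be 0)
  u_3 · u_2 = 0 (should be 0)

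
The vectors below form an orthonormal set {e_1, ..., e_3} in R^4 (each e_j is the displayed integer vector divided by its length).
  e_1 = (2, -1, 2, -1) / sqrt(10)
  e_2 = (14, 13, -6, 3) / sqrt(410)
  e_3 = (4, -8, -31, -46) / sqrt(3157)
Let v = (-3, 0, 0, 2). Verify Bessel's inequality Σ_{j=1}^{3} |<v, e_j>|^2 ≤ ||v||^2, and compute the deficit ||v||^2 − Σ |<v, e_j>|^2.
Σ |<v, e_j>|^2 = 1000/77; ||v||^2 = 13; deficit = 1/77

Write each e_j = u_j / sqrt(<u_j, u_j>) where u_j is the displayed integer vector. Then <v, e_j> = <v, u_j> / sqrt(<u_j, u_j>), so |<v, e_j>|^2 = <v, u_j>^2 / <u_j, u_j>.
Coefficients: <v, e_1> = -8/sqrt(10), <v, e_2> = -36/sqrt(410), <v, e_3> = -104/sqrt(3157).
Square and sum: Σ |<v, e_j>|^2 = 1000/77.
Compute ||v||^2 = v·v = 13.
Deficit = 13 − 1000/77 = 1/77 ≥ 0, confirming Bessel's inequality. (The deficit equals ||v − Σ <v,e_j> e_j||^2, the squared distance from v to span{e_j}.)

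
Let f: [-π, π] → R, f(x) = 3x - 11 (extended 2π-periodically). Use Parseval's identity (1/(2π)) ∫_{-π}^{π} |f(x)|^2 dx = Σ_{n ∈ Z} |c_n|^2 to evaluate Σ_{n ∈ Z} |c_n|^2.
Σ |c_n|^2 = 3π^2 + 121

Expand and integrate term by term over [-π, π]:
  ∫ (3x)^2 dx = 9·(2π^3/3); ∫ 2·3·(-11)·x dx = 0 (odd integrand); ∫ (-11)^2 dx = 121·2π.
So (1/(2π)) ∫_{-π}^{π} (3x - 11)^2 dx = 9π^2/3 + 121 = 3π^2 + 121.
Parseval ⇒ Σ |c_n|^2 = 3π^2 + 121.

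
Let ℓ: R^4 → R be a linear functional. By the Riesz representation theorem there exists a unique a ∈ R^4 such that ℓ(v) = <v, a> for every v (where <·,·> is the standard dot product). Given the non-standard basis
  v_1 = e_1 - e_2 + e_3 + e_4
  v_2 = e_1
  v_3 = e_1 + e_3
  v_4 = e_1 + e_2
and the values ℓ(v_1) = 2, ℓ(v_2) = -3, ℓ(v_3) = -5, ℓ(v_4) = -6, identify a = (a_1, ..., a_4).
a = (-3, -3, -2, 4)

Write a = (a_1, ..., a_4) in the standard basis. For each basis vector v_i, ℓ(v_i) = <v_i, a> is a linear equation in the a_j's. Collect the n equations into a matrix system V a = ℓ, where row i of V is v_i (expressed in the standard basis). Since V is invertible (lower-triangular with 1s on the diagonal, up to permutation), solve by back-substitution:
  V =
[[1, -1, 1, 1],
 [1, 0, 0, 0],
 [1, 0, 1, 0],
 [1, 1, 0, 0]]
  V a = (2, -3, -5, -6)
Solving gives a = (-3, -3, -2, 4).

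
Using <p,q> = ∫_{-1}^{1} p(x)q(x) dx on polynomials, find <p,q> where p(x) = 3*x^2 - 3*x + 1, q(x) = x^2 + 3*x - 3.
<p,q> = -242/15

Expand the product: p(x)·q(x) = 3*x^4 + 6*x^3 - 17*x^2 + 12*x - 3.
∫_{-1}^{1} of each monomial x^k gives [2/(k+1) if k even, 0 if k odd]. Integrating term-by-term (or equivalently evaluating the antiderivative F(x) = 3*x^5/5 + 3*x^4/2 - 17*x^3/3 + 6*x^2 - 3*x at the endpoints):
  F(1) − F(−1) = -17/30 − (467/30) = -242/15.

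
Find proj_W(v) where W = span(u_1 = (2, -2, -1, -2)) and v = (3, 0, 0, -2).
proj_W(v) = (20/13, -20/13, -10/13, -20/13)

Set up U = [u_1 | ... | u_1] ∈ R^(4×1). The projector onto W = col(U) is P = U (U^T U)^(-1) U^T.
Compute U^T U =
  [13],
and U^T v = (10).
Solve U^T U · c = U^T v for the coefficients: c = (10/13). The projection is proj_W(v) = U c.
Check: (v - proj_W(v)) · u_1 = 0  (should be 0).
Result: proj_W(v) = (20/13, -20/13, -10/13, -20/13).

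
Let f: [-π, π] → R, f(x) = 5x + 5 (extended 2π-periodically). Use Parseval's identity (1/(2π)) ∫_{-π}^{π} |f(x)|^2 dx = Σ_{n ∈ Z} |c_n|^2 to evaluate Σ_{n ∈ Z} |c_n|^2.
Σ |c_n|^2 = 25π^2/3 + 25

Expand and integrate term by term over [-π, π]:
  ∫ (5x)^2 dx = 25·(2π^3/3); ∫ 2·5·(5)·x dx = 0 (odd integrand); ∫ 5^2 dx = 25·2π.
So (1/(2π)) ∫_{-π}^{π} (5x + 5)^2 dx = 25π^2/3 + 25 = 25π^2/3 + 25.
Parseval ⇒ Σ |c_n|^2 = 25π^2/3 + 25.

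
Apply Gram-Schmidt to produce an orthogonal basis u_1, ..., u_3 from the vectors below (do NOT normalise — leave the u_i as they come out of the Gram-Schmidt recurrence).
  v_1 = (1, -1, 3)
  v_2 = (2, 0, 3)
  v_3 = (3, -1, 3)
Orthogonal basis:
  u_1 = (1, -1, 3)
  u_2 = (1, 1, 0)
  u_3 = (9/11, -9/11, -6/11)

Apply the Gram-Schmidt recurrence
  u_1 = v_1
  u_i = v_i − Σ_{j<i} ((v_i · u_j) / (u_j · u_j)) · u_j.

Step by step this gives:
  u_1 = (1, -1, 3)
  u_2 = (1, 1, 0)
  u_3 = (9/11, -9/11, -6/11)

Orthogonality check:
  u_2 · u_1 = 0 (should be 0)
  u_3 · u_1 = 0 (should be 0)
  u_3 · u_2 = 0 (should be 0)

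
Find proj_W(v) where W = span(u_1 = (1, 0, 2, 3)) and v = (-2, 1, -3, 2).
proj_W(v) = (-1/7, 0, -2/7, -3/7)

Set up U = [u_1 | ... | u_1] ∈ R^(4×1). The projector onto W = col(U) is P = U (U^T U)^(-1) U^T.
Compute U^T U =
  [14],
and U^T v = (-2).
Solve U^T U · c = U^T v for the coefficients: c = (-1/7). The projection is proj_W(v) = U c.
Check: (v - proj_W(v)) · u_1 = 0  (should be 0).
Result: proj_W(v) = (-1/7, 0, -2/7, -3/7).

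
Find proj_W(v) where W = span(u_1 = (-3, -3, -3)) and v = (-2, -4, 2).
proj_W(v) = (-4/3, -4/3, -4/3)

Set up U = [u_1 | ... | u_1] ∈ R^(3×1). The projector onto W = col(U) is P = U (U^T U)^(-1) U^T.
Compute U^T U =
  [27],
and U^T v = (12).
Solve U^T U · c = U^T v for the coefficients: c = (4/9). The projection is proj_W(v) = U c.
Check: (v - proj_W(v)) · u_1 = 0  (should be 0).
Result: proj_W(v) = (-4/3, -4/3, -4/3).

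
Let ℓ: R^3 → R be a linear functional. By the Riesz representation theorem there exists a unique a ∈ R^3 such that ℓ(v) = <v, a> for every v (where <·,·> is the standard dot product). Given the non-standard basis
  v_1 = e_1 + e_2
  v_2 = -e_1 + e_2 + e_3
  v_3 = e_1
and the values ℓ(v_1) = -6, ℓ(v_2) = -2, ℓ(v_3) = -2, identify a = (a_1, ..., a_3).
a = (-2, -4, 0)

Write a = (a_1, ..., a_3) in the standard basis. For each basis vector v_i, ℓ(v_i) = <v_i, a> is a linear equation in the a_j's. Collect the n equations into a matrix system V a = ℓ, where row i of V is v_i (expressed in the standard basis). Since V is invertible (lower-triangular with 1s on the diagonal, up to permutation), solve by back-substitution:
  V =
[[1, 1, 0],
 [-1, 1, 1],
 [1, 0, 0]]
  V a = (-6, -2, -2)
Solving gives a = (-2, -4, 0).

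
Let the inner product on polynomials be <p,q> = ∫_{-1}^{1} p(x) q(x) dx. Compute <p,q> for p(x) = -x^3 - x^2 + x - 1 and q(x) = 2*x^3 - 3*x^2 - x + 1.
<p,q> = 52/105

Expand the product: p(x)·q(x) = -2*x^6 + x^5 + 6*x^4 - 5*x^3 + x^2 + 2*x - 1.
∫_{-1}^{1} of each monomial x^k gives [2/(k+1) if k even, 0 if k odd]. Integrating term-by-term (or equivalently evaluating the antiderivative F(x) = -2*x^7/7 + x^6/6 + 6*x^5/5 - 5*x^4/4 + x^3/3 + x^2 - x at the endpoints):
  F(1) − F(−1) = 23/140 − (-139/420) = 52/105.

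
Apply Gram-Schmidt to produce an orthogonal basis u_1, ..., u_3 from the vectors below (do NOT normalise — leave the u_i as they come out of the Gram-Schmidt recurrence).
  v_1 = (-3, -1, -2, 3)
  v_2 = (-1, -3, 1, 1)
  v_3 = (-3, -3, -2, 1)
Orthogonal basis:
  u_1 = (-3, -1, -2, 3)
  u_2 = (-2/23, -62/23, 37/23, 2/23)
  u_3 = (-108/227, -170/227, -272/227, -346/227)

Apply the Gram-Schmidt recurrence
  u_1 = v_1
  u_i = v_i − Σ_{j<i} ((v_i · u_j) / (u_j · u_j)) · u_j.

Step by step this gives:
  u_1 = (-3, -1, -2, 3)
  u_2 = (-2/23, -62/23, 37/23, 2/23)
  u_3 = (-108/227, -170/227, -272/227, -346/227)

Orthogonality check:
  u_2 · u_1 = 0 (should be 0)
  u_3 · u_1 = 0 (should be 0)
  u_3 · u_2 = 0 (should be 0)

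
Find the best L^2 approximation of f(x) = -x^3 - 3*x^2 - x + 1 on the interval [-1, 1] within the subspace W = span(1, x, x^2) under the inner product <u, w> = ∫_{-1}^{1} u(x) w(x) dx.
g(x) = -3*x^2 - 8*x/5 + 1

The best approximation g ∈ W is the orthogonal projection of f onto W. Writing g = a_0 + a_1 x + a_2 x^2, the coefficients solve the normal equations G · a = b where
  G_{ij} = <φ_i, φ_j> and b_i = <f, φ_i>, with φ_0 = 1, φ_1 = x, φ_2 = x^2.
G =
  [2, 0, 2/3]
  [0, 2/3, 0]
  [2/3, 0, 2/5],
b = (0, -16/15, -8/15).
Solving gives a_0 = 1, a_1 = -8/5, a_2 = -3, so
  g(x) = -3*x^2 - 8*x/5 + 1.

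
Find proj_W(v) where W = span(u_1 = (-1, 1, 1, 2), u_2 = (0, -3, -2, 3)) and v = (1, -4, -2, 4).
proj_W(v) = (2/51, -197/51, -44/17, 191/51)

Set up U = [u_1 | ... | u_2] ∈ R^(4×2). The projector onto W = col(U) is P = U (U^T U)^(-1) U^T.
Compute U^T U =
  [7, 1]
  [1, 22],
and U^T v = (1, 28).
Solve U^T U · c = U^T v for the coefficients: c = (-2/51, 65/51). The projection is proj_W(v) = U c.
Check: (v - proj_W(v)) · u_1 = 0  (should be 0).
Check: (v - proj_W(v)) · u_2 = 0  (should be 0).
Result: proj_W(v) = (2/51, -197/51, -44/17, 191/51).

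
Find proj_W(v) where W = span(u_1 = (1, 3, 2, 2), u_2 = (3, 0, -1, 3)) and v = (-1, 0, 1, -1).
proj_W(v) = (-327/293, 90/293, 179/293, -297/293)

Set up U = [u_1 | ... | u_2] ∈ R^(4×2). The projector onto W = col(U) is P = U (U^T U)^(-1) U^T.
Compute U^T U =
  [18, 7]
  [7, 19],
and U^T v = (-1, -7).
Solve U^T U · c = U^T v for the coefficients: c = (30/293, -119/293). The projection is proj_W(v) = U c.
Check: (v - proj_W(v)) · u_1 = 0  (should be 0).
Check: (v - proj_W(v)) · u_2 = 0  (should be 0).
Result: proj_W(v) = (-327/293, 90/293, 179/293, -297/293).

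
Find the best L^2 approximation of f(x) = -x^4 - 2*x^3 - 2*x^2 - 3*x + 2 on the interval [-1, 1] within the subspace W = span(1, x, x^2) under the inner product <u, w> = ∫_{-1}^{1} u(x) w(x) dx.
g(x) = -20*x^2/7 - 21*x/5 + 73/35

The best approximation g ∈ W is the orthogonal projection of f onto W. Writing g = a_0 + a_1 x + a_2 x^2, the coefficients solve the normal equations G · a = b where
  G_{ij} = <φ_i, φ_j> and b_i = <f, φ_i>, with φ_0 = 1, φ_1 = x, φ_2 = x^2.
G =
  [2, 0, 2/3]
  [0, 2/3, 0]
  [2/3, 0, 2/5],
b = (34/15, -14/5, 26/105).
Solving gives a_0 = 73/35, a_1 = -21/5, a_2 = -20/7, so
  g(x) = -20*x^2/7 - 21*x/5 + 73/35.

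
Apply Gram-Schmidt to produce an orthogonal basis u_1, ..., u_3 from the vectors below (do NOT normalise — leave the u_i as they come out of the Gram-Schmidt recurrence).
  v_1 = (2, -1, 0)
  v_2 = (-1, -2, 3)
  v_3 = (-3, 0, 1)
Orthogonal basis:
  u_1 = (2, -1, 0)
  u_2 = (-1, -2, 3)
  u_3 = (-6/35, -12/35, -2/7)

Apply the Gram-Schmidt recurrence
  u_1 = v_1
  u_i = v_i − Σ_{j<i} ((v_i · u_j) / (u_j · u_j)) · u_j.

Step by step this gives:
  u_1 = (2, -1, 0)
  u_2 = (-1, -2, 3)
  u_3 = (-6/35, -12/35, -2/7)

Orthogonality check:
  u_2 · u_1 = 0 (should be 0)
  u_3 · u_1 = 0 (should be 0)
  u_3 · u_2 = 0 (should be 0)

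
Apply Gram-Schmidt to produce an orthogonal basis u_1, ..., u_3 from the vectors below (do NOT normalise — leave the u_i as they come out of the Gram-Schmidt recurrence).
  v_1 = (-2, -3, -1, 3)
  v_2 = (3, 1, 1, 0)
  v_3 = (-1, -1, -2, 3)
Orthogonal basis:
  u_1 = (-2, -3, -1, 3)
  u_2 = (49/23, -7/23, 13/23, 30/23)
  u_3 = (13/153, 173/153, -212/153, 37/51)

Apply the Gram-Schmidt recurrence
  u_1 = v_1
  u_i = v_i − Σ_{j<i} ((v_i · u_j) / (u_j · u_j)) · u_j.

Step by step this gives:
  u_1 = (-2, -3, -1, 3)
  u_2 = (49/23, -7/23, 13/23, 30/23)
  u_3 = (13/153, 173/153, -212/153, 37/51)

Orthogonality check:
  u_2 · u_1 = 0 (should be 0)
  u_3 · u_1 = 0 (should be 0)
  u_3 · u_2 = 0 (should be 0)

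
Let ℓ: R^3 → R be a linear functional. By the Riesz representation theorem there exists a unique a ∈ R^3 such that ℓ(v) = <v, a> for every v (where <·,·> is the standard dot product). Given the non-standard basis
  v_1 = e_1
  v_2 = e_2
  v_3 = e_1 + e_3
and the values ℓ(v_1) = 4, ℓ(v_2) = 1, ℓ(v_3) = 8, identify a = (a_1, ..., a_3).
a = (4, 1, 4)

Write a = (a_1, ..., a_3) in the standard basis. For each basis vector v_i, ℓ(v_i) = <v_i, a> is a linear equation in the a_j's. Collect the n equations into a matrix system V a = ℓ, where row i of V is v_i (expressed in the standard basis). Since V is invertible (lower-triangular with 1s on the diagonal, up to permutation), solve by back-substitution:
  V =
[[1, 0, 0],
 [0, 1, 0],
 [1, 0, 1]]
  V a = (4, 1, 8)
Solving gives a = (4, 1, 4).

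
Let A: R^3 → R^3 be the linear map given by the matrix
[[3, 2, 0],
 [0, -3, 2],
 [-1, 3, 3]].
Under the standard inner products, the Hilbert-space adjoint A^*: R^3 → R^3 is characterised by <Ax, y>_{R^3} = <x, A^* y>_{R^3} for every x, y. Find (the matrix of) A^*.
A^* = A^T =
[[3, 0, -1],
 [2, -3, 3],
 [0, 2, 3]]

For real matrices with standard dot products, the defining identity <Ax, y> = <x, A^* y> gives (Ax)^T y = x^T (A^*) y, i.e. x^T A^T y = x^T (A^*) y. Since this holds for all x, y, we must have A^* = A^T. Therefore
A^* =
[[3, 0, -1],
 [2, -3, 3],
 [0, 2, 3]].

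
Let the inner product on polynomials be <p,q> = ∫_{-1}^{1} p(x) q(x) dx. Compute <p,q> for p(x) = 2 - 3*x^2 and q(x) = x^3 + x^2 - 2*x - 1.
<p,q> = -28/15

Expand the product: p(x)·q(x) = -3*x^5 - 3*x^4 + 8*x^3 + 5*x^2 - 4*x - 2.
∫_{-1}^{1} of each monomial x^k gives [2/(k+1) if k even, 0 if k odd]. Integrating term-by-term (or equivalently evaluating the antiderivative F(x) = -x^6/2 - 3*x^5/5 + 2*x^4 + 5*x^3/3 - 2*x^2 - 2*x at the endpoints):
  F(1) − F(−1) = -43/30 − (13/30) = -28/15.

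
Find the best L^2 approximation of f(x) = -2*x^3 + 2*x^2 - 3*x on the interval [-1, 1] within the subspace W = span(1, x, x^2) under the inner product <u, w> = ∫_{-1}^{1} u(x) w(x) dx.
g(x) = 2*x^2 - 21*x/5

The best approximation g ∈ W is the orthogonal projection of f onto W. Writing g = a_0 + a_1 x + a_2 x^2, the coefficients solve the normal equations G · a = b where
  G_{ij} = <φ_i, φ_j> and b_i = <f, φ_i>, with φ_0 = 1, φ_1 = x, φ_2 = x^2.
G =
  [2, 0, 2/3]
  [0, 2/3, 0]
  [2/3, 0, 2/5],
b = (4/3, -14/5, 4/5).
Solving gives a_0 = 0, a_1 = -21/5, a_2 = 2, so
  g(x) = 2*x^2 - 21*x/5.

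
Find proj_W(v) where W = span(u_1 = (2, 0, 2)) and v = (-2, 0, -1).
proj_W(v) = (-3/2, 0, -3/2)

Set up U = [u_1 | ... | u_1] ∈ R^(3×1). The projector onto W = col(U) is P = U (U^T U)^(-1) U^T.
Compute U^T U =
  [8],
and U^T v = (-6).
Solve U^T U · c = U^T v for the coefficients: c = (-3/4). The projection is proj_W(v) = U c.
Check: (v - proj_W(v)) · u_1 = 0  (should be 0).
Result: proj_W(v) = (-3/2, 0, -3/2).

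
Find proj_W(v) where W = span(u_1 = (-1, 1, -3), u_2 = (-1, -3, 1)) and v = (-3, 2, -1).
proj_W(v) = (-2/3, 5/6, -13/6)

Set up U = [u_1 | ... | u_2] ∈ R^(3×2). The projector onto W = col(U) is P = U (U^T U)^(-1) U^T.
Compute U^T U =
  [11, -5]
  [-5, 11],
and U^T v = (8, -4).
Solve U^T U · c = U^T v for the coefficients: c = (17/24, -1/24). The projection is proj_W(v) = U c.
Check: (v - proj_W(v)) · u_1 = 0  (should be 0).
Check: (v - proj_W(v)) · u_2 = 0  (should be 0).
Result: proj_W(v) = (-2/3, 5/6, -13/6).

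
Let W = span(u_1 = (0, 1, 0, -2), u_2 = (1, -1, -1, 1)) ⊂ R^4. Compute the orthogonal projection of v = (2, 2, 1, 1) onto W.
proj_W(v) = (0, 0, 0, 0)

Set up U = [u_1 | ... | u_2] ∈ R^(4×2). The projector onto W = col(U) is P = U (U^T U)^(-1) U^T.
Compute U^T U =
  [5, -3]
  [-3, 4],
and U^T v = (0, 0).
Solve U^T U · c = U^T v for the coefficients: c = (0, 0). The projection is proj_W(v) = U c.
Check: (v - proj_W(v)) · u_1 = 0  (should be 0).
Check: (v - proj_W(v)) · u_2 = 0  (should be 0).
Result: proj_W(v) = (0, 0, 0, 0).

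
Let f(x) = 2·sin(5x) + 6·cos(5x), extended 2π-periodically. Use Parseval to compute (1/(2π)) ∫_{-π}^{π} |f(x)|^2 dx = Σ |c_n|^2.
Σ |c_n|^2 = 20

Expand |f|^2 and use orthogonality of {sin(nx), cos(mx)} on [-π, π]:
  ∫_{-π}^{π} sin(nx)^2 dx = π, ∫ cos(mx)^2 dx = π, and cross terms integrate to 0.
So ∫_{-π}^{π} f(x)^2 dx = 2^2 · π + 6^2 · π = (4 + 36)π.
Divide by 2π: (4 + 36)/2 = 20.
By Parseval, this equals Σ |c_n|^2.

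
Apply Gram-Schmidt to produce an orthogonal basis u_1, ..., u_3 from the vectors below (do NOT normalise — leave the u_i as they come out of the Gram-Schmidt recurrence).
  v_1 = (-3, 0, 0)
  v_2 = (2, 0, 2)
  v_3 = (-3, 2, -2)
Orthogonal basis:
  u_1 = (-3, 0, 0)
  u_2 = (0, 0, 2)
  u_3 = (0, 2, 0)

Apply the Gram-Schmidt recurrence
  u_1 = v_1
  u_i = v_i − Σ_{j<i} ((v_i · u_j) / (u_j · u_j)) · u_j.

Step by step this gives:
  u_1 = (-3, 0, 0)
  u_2 = (0, 0, 2)
  u_3 = (0, 2, 0)

Orthogonality check:
  u_2 · u_1 = 0 (should be 0)
  u_3 · u_1 = 0 (should be 0)
  u_3 · u_2 = 0 (should be 0)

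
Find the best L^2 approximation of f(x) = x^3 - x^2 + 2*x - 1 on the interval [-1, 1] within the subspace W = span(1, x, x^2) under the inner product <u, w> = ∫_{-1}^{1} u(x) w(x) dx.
g(x) = -x^2 + 13*x/5 - 1

The best approximation g ∈ W is the orthogonal projection of f onto W. Writing g = a_0 + a_1 x + a_2 x^2, the coefficients solve the normal equations G · a = b where
  G_{ij} = <φ_i, φ_j> and b_i = <f, φ_i>, with φ_0 = 1, φ_1 = x, φ_2 = x^2.
G =
  [2, 0, 2/3]
  [0, 2/3, 0]
  [2/3, 0, 2/5],
b = (-8/3, 26/15, -16/15).
Solving gives a_0 = -1, a_1 = 13/5, a_2 = -1, so
  g(x) = -x^2 + 13*x/5 - 1.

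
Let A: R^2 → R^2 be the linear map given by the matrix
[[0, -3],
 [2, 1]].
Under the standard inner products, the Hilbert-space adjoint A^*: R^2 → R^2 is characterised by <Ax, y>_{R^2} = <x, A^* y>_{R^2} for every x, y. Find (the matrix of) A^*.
A^* = A^T =
[[0, 2],
 [-3, 1]]

For real matrices with standard dot products, the defining identity <Ax, y> = <x, A^* y> gives (Ax)^T y = x^T (A^*) y, i.e. x^T A^T y = x^T (A^*) y. Since this holds for all x, y, we must have A^* = A^T. Therefore
A^* =
[[0, 2],
 [-3, 1]].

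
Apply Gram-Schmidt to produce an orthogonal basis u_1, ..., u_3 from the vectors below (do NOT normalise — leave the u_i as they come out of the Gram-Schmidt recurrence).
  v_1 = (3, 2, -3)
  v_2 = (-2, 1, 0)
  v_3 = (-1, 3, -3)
Orthogonal basis:
  u_1 = (3, 2, -3)
  u_2 = (-16/11, 15/11, -6/11)
  u_3 = (-9/47, -18/47, -21/47)

Apply the Gram-Schmidt recurrence
  u_1 = v_1
  u_i = v_i − Σ_{j<i} ((v_i · u_j) / (u_j · u_j)) · u_j.

Step by step this gives:
  u_1 = (3, 2, -3)
  u_2 = (-16/11, 15/11, -6/11)
  u_3 = (-9/47, -18/47, -21/47)

Orthogonality check:
  u_2 · u_1 = 0 (should be 0)
  u_3 · u_1 = 0 (should be 0)
  u_3 · u_2 = 0 (should be 0)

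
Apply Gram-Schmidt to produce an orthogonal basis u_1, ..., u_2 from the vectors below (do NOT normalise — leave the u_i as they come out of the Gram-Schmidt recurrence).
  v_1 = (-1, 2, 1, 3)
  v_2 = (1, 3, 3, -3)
Orthogonal basis:
  u_1 = (-1, 2, 1, 3)
  u_2 = (14/15, 47/15, 46/15, -14/5)

Apply the Gram-Schmidt recurrence
  u_1 = v_1
  u_i = v_i − Σ_{j<i} ((v_i · u_j) / (u_j · u_j)) · u_j.

Step by step this gives:
  u_1 = (-1, 2, 1, 3)
  u_2 = (14/15, 47/15, 46/15, -14/5)

Orthogonality check:
  u_2 · u_1 = 0 (should be 0)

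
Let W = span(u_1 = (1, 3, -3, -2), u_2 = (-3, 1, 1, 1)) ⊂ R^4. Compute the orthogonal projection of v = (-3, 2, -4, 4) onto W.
proj_W(v) = (-725/251, 705/251, -129/251, 10/251)

Set up U = [u_1 | ... | u_2] ∈ R^(4×2). The projector onto W = col(U) is P = U (U^T U)^(-1) U^T.
Compute U^T U =
  [23, -5]
  [-5, 12],
and U^T v = (7, 11).
Solve U^T U · c = U^T v for the coefficients: c = (139/251, 288/251). The projection is proj_W(v) = U c.
Check: (v - proj_W(v)) · u_1 = 0  (should be 0).
Check: (v - proj_W(v)) · u_2 = 0  (should be 0).
Result: proj_W(v) = (-725/251, 705/251, -129/251, 10/251).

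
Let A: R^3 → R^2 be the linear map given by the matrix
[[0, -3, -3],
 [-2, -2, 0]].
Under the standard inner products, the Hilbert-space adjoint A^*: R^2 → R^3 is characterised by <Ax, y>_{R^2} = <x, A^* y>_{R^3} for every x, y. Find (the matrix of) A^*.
A^* = A^T =
[[0, -2],
 [-3, -2],
 [-3, 0]]

For real matrices with standard dot products, the defining identity <Ax, y> = <x, A^* y> gives (Ax)^T y = x^T (A^*) y, i.e. x^T A^T y = x^T (A^*) y. Since this holds for all x, y, we must have A^* = A^T. Therefore
A^* =
[[0, -2],
 [-3, -2],
 [-3, 0]].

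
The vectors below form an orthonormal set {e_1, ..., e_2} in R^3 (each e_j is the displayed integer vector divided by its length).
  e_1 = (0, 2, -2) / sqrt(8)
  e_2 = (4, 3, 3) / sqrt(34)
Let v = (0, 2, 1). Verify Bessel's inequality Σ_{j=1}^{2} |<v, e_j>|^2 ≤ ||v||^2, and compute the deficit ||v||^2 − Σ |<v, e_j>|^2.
Σ |<v, e_j>|^2 = 49/17; ||v||^2 = 5; deficit = 36/17

Write each e_j = u_j / sqrt(<u_j, u_j>) where u_j is the displayed integer vector. Then <v, e_j> = <v, u_j> / sqrt(<u_j, u_j>), so |<v, e_j>|^2 = <v, u_j>^2 / <u_j, u_j>.
Coefficients: <v, e_1> = 2/sqrt(8), <v, e_2> = 9/sqrt(34).
Square and sum: Σ |<v, e_j>|^2 = 49/17.
Compute ||v||^2 = v·v = 5.
Deficit = 5 − 49/17 = 36/17 ≥ 0, confirming Bessel's inequality. (The deficit equals ||v − Σ <v,e_j> e_j||^2, the squared distance from v to span{e_j}.)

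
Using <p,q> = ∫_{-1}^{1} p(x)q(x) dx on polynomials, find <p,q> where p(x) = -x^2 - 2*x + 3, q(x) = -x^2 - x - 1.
<p,q> = -28/5

Expand the product: p(x)·q(x) = x^4 + 3*x^3 - x - 3.
∫_{-1}^{1} of each monomial x^k gives [2/(k+1) if k even, 0 if k odd]. Integrating term-by-term (or equivalently evaluating the antiderivative F(x) = x^5/5 + 3*x^4/4 - x^2/2 - 3*x at the endpoints):
  F(1) − F(−1) = -51/20 − (61/20) = -28/5.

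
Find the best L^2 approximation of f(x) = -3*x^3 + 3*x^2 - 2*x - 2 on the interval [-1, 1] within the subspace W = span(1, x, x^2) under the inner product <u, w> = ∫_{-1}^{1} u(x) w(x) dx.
g(x) = 3*x^2 - 19*x/5 - 2

The best approximation g ∈ W is the orthogonal projection of f onto W. Writing g = a_0 + a_1 x + a_2 x^2, the coefficients solve the normal equations G · a = b where
  G_{ij} = <φ_i, φ_j> and b_i = <f, φ_i>, with φ_0 = 1, φ_1 = x, φ_2 = x^2.
G =
  [2, 0, 2/3]
  [0, 2/3, 0]
  [2/3, 0, 2/5],
b = (-2, -38/15, -2/15).
Solving gives a_0 = -2, a_1 = -19/5, a_2 = 3, so
  g(x) = 3*x^2 - 19*x/5 - 2.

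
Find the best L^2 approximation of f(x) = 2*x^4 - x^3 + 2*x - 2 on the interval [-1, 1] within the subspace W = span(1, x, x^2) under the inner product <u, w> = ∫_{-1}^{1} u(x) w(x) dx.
g(x) = 12*x^2/7 + 7*x/5 - 76/35

The best approximation g ∈ W is the orthogonal projection of f onto W. Writing g = a_0 + a_1 x + a_2 x^2, the coefficients solve the normal equations G · a = b where
  G_{ij} = <φ_i, φ_j> and b_i = <f, φ_i>, with φ_0 = 1, φ_1 = x, φ_2 = x^2.
G =
  [2, 0, 2/3]
  [0, 2/3, 0]
  [2/3, 0, 2/5],
b = (-16/5, 14/15, -16/21).
Solving gives a_0 = -76/35, a_1 = 7/5, a_2 = 12/7, so
  g(x) = 12*x^2/7 + 7*x/5 - 76/35.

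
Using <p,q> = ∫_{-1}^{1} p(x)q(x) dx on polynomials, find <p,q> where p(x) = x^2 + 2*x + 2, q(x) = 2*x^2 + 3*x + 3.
<p,q> = 322/15

Expand the product: p(x)·q(x) = 2*x^4 + 7*x^3 + 13*x^2 + 12*x + 6.
∫_{-1}^{1} of each monomial x^k gives [2/(k+1) if k even, 0 if k odd]. Integrating term-by-term (or equivalently evaluating the antiderivative F(x) = 2*x^5/5 + 7*x^4/4 + 13*x^3/3 + 6*x^2 + 6*x at the endpoints):
  F(1) − F(−1) = 1109/60 − (-179/60) = 322/15.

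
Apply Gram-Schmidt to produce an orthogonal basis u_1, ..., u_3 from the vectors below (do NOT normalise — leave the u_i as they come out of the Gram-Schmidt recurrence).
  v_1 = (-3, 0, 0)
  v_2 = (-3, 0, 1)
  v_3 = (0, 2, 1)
Orthogonal basis:
  u_1 = (-3, 0, 0)
  u_2 = (0, 0, 1)
  u_3 = (0, 2, 0)

Apply the Gram-Schmidt recurrence
  u_1 = v_1
  u_i = v_i − Σ_{j<i} ((v_i · u_j) / (u_j · u_j)) · u_j.

Step by step this gives:
  u_1 = (-3, 0, 0)
  u_2 = (0, 0, 1)
  u_3 = (0, 2, 0)

Orthogonality check:
  u_2 · u_1 = 0 (should be 0)
  u_3 · u_1 = 0 (should be 0)
  u_3 · u_2 = 0 (should be 0)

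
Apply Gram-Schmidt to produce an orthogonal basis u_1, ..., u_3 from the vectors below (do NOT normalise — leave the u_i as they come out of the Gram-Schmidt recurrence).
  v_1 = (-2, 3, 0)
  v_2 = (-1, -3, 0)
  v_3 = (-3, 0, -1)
Orthogonal basis:
  u_1 = (-2, 3, 0)
  u_2 = (-27/13, -18/13, 0)
  u_3 = (0, 0, -1)

Apply the Gram-Schmidt recurrence
  u_1 = v_1
  u_i = v_i − Σ_{j<i} ((v_i · u_j) / (u_j · u_j)) · u_j.

Step by step this gives:
  u_1 = (-2, 3, 0)
  u_2 = (-27/13, -18/13, 0)
  u_3 = (0, 0, -1)

Orthogonality check:
  u_2 · u_1 = 0 (should be 0)
  u_3 · u_1 = 0 (should be 0)
  u_3 · u_2 = 0 (should be 0)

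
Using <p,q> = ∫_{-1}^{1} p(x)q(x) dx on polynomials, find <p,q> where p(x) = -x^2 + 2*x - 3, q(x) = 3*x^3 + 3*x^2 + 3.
<p,q> = -124/5

Expand the product: p(x)·q(x) = -3*x^5 + 3*x^4 - 3*x^3 - 12*x^2 + 6*x - 9.
∫_{-1}^{1} of each monomial x^k gives [2/(k+1) if k even, 0 if k odd]. Integrating term-by-term (or equivalently evaluating the antiderivative F(x) = -x^6/2 + 3*x^5/5 - 3*x^4/4 - 4*x^3 + 3*x^2 - 9*x at the endpoints):
  F(1) − F(−1) = -213/20 − (283/20) = -124/5.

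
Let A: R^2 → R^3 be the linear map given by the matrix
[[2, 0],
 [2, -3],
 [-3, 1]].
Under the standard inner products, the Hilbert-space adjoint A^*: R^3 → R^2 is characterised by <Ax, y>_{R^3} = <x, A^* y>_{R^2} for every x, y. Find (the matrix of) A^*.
A^* = A^T =
[[2, 2, -3],
 [0, -3, 1]]

For real matrices with standard dot products, the defining identity <Ax, y> = <x, A^* y> gives (Ax)^T y = x^T (A^*) y, i.e. x^T A^T y = x^T (A^*) y. Since this holds for all x, y, we must have A^* = A^T. Therefore
A^* =
[[2, 2, -3],
 [0, -3, 1]].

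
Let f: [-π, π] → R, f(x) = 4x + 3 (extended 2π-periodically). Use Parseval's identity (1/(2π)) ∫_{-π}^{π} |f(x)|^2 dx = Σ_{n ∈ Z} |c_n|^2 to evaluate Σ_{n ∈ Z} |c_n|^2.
Σ |c_n|^2 = 16π^2/3 + 9

Expand and integrate term by term over [-π, π]:
  ∫ (4x)^2 dx = 16·(2π^3/3); ∫ 2·4·(3)·x dx = 0 (odd integrand); ∫ 3^2 dx = 9·2π.
So (1/(2π)) ∫_{-π}^{π} (4x + 3)^2 dx = 16π^2/3 + 9 = 16π^2/3 + 9.
Parseval ⇒ Σ |c_n|^2 = 16π^2/3 + 9.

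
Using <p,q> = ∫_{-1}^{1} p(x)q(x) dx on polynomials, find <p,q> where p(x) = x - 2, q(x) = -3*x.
<p,q> = -2

Expand the product: p(x)·q(x) = -3*x^2 + 6*x.
∫_{-1}^{1} of each monomial x^k gives [2/(k+1) if k even, 0 if k odd]. Integrating term-by-term (or equivalently evaluating the antiderivative F(x) = -x^3 + 3*x^2 at the endpoints):
  F(1) − F(−1) = 2 − (4) = -2.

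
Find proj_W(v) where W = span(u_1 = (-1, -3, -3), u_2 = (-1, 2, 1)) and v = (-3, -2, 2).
proj_W(v) = (-69/50, 4/25, -7/10)

Set up U = [u_1 | ... | u_2] ∈ R^(3×2). The projector onto W = col(U) is P = U (U^T U)^(-1) U^T.
Compute U^T U =
  [19, -8]
  [-8, 6],
and U^T v = (3, 1).
Solve U^T U · c = U^T v for the coefficients: c = (13/25, 43/50). The projection is proj_W(v) = U c.
Check: (v - proj_W(v)) · u_1 = 0  (should be 0).
Check: (v - proj_W(v)) · u_2 = 0  (should be 0).
Result: proj_W(v) = (-69/50, 4/25, -7/10).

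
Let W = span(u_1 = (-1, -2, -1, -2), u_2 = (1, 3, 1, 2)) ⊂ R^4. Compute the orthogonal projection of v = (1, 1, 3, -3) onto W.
proj_W(v) = (-1/3, 1, -1/3, -2/3)

Set up U = [u_1 | ... | u_2] ∈ R^(4×2). The projector onto W = col(U) is P = U (U^T U)^(-1) U^T.
Compute U^T U =
  [10, -12]
  [-12, 15],
and U^T v = (0, 1).
Solve U^T U · c = U^T v for the coefficients: c = (2, 5/3). The projection is proj_W(v) = U c.
Check: (v - proj_W(v)) · u_1 = 0  (should be 0).
Check: (v - proj_W(v)) · u_2 = 0  (should be 0).
Result: proj_W(v) = (-1/3, 1, -1/3, -2/3).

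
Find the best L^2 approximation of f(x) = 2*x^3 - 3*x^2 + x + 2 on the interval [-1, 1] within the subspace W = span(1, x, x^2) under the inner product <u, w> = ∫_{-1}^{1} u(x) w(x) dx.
g(x) = -3*x^2 + 11*x/5 + 2

The best approximation g ∈ W is the orthogonal projection of f onto W. Writing g = a_0 + a_1 x + a_2 x^2, the coefficients solve the normal equations G · a = b where
  G_{ij} = <φ_i, φ_j> and b_i = <f, φ_i>, with φ_0 = 1, φ_1 = x, φ_2 = x^2.
G =
  [2, 0, 2/3]
  [0, 2/3, 0]
  [2/3, 0, 2/5],
b = (2, 22/15, 2/15).
Solving gives a_0 = 2, a_1 = 11/5, a_2 = -3, so
  g(x) = -3*x^2 + 11*x/5 + 2.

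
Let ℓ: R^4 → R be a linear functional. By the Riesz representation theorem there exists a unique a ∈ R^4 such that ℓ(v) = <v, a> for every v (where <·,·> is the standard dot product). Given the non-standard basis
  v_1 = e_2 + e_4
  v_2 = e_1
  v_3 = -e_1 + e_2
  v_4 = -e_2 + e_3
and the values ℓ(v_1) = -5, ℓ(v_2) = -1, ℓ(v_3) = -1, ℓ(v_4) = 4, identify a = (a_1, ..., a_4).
a = (-1, -2, 2, -3)

Write a = (a_1, ..., a_4) in the standard basis. For each basis vector v_i, ℓ(v_i) = <v_i, a> is a linear equation in the a_j's. Collect the n equations into a matrix system V a = ℓ, where row i of V is v_i (expressed in the standard basis). Since V is invertible (lower-triangular with 1s on the diagonal, up to permutation), solve by back-substitution:
  V =
[[0, 1, 0, 1],
 [1, 0, 0, 0],
 [-1, 1, 0, 0],
 [0, -1, 1, 0]]
  V a = (-5, -1, -1, 4)
Solving gives a = (-1, -2, 2, -3).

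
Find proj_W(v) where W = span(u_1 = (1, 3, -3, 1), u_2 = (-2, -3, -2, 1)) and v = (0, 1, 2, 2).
proj_W(v) = (85/172, 99/172, 161/172, -71/172)

Set up U = [u_1 | ... | u_2] ∈ R^(4×2). The projector onto W = col(U) is P = U (U^T U)^(-1) U^T.
Compute U^T U =
  [20, -4]
  [-4, 18],
and U^T v = (-1, -5).
Solve U^T U · c = U^T v for the coefficients: c = (-19/172, -13/43). The projection is proj_W(v) = U c.
Check: (v - proj_W(v)) · u_1 = 0  (should be 0).
Check: (v - proj_W(v)) · u_2 = 0  (should be 0).
Result: proj_W(v) = (85/172, 99/172, 161/172, -71/172).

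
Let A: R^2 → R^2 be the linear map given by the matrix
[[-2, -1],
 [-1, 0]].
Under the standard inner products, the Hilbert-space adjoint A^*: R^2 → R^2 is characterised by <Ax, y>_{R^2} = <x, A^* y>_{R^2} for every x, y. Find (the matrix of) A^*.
A^* = A^T =
[[-2, -1],
 [-1, 0]]

For real matrices with standard dot products, the defining identity <Ax, y> = <x, A^* y> gives (Ax)^T y = x^T (A^*) y, i.e. x^T A^T y = x^T (A^*) y. Since this holds for all x, y, we must have A^* = A^T. Therefore
A^* =
[[-2, -1],
 [-1, 0]].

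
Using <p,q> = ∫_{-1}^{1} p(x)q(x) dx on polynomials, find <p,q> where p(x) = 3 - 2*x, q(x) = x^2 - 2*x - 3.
<p,q> = -40/3

Expand the product: p(x)·q(x) = -2*x^3 + 7*x^2 - 9.
∫_{-1}^{1} of each monomial x^k gives [2/(k+1) if k even, 0 if k odd]. Integrating term-by-term (or equivalently evaluating the antiderivative F(x) = -x^4/2 + 7*x^3/3 - 9*x at the endpoints):
  F(1) − F(−1) = -43/6 − (37/6) = -40/3.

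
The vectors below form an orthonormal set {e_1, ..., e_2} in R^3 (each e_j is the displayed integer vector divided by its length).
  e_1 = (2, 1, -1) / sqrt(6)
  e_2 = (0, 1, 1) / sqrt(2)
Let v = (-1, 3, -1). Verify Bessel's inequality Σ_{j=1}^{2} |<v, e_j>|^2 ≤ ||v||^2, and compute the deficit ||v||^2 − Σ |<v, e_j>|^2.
Σ |<v, e_j>|^2 = 8/3; ||v||^2 = 11; deficit = 25/3

Write each e_j = u_j / sqrt(<u_j, u_j>) where u_j is the displayed integer vector. Then <v, e_j> = <v, u_j> / sqrt(<u_j, u_j>), so |<v, e_j>|^2 = <v, u_j>^2 / <u_j, u_j>.
Coefficients: <v, e_1> = 2/sqrt(6), <v, e_2> = 2/sqrt(2).
Square and sum: Σ |<v, e_j>|^2 = 8/3.
Compute ||v||^2 = v·v = 11.
Deficit = 11 − 8/3 = 25/3 ≥ 0, confirming Bessel's inequality. (The deficit equals ||v − Σ <v,e_j> e_j||^2, the squared distance from v to span{e_j}.)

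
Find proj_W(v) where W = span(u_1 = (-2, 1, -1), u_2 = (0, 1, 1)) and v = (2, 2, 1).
proj_W(v) = (1, 1, 2)

Set up U = [u_1 | ... | u_2] ∈ R^(3×2). The projector onto W = col(U) is P = U (U^T U)^(-1) U^T.
Compute U^T U =
  [6, 0]
  [0, 2],
and U^T v = (-3, 3).
Solve U^T U · c = U^T v for the coefficients: c = (-1/2, 3/2). The projection is proj_W(v) = U c.
Check: (v - proj_W(v)) · u_1 = 0  (should be 0).
Check: (v - proj_W(v)) · u_2 = 0  (should be 0).
Result: proj_W(v) = (1, 1, 2).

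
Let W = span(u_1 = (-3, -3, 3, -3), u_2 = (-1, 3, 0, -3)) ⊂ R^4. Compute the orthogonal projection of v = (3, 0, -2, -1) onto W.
proj_W(v) = (24/25, 88/75, -76/75, 64/75)

Set up U = [u_1 | ... | u_2] ∈ R^(4×2). The projector onto W = col(U) is P = U (U^T U)^(-1) U^T.
Compute U^T U =
  [36, 3]
  [3, 19],
and U^T v = (-12, 0).
Solve U^T U · c = U^T v for the coefficients: c = (-76/225, 4/75). The projection is proj_W(v) = U c.
Check: (v - proj_W(v)) · u_1 = 0  (should be 0).
Check: (v - proj_W(v)) · u_2 = 0  (should be 0).
Result: proj_W(v) = (24/25, 88/75, -76/75, 64/75).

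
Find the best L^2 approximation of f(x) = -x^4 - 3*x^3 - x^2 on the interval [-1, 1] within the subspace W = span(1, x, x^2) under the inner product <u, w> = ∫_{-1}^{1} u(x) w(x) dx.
g(x) = -13*x^2/7 - 9*x/5 + 3/35

The best approximation g ∈ W is the orthogonal projection of f onto W. Writing g = a_0 + a_1 x + a_2 x^2, the coefficients solve the normal equations G · a = b where
  G_{ij} = <φ_i, φ_j> and b_i = <f, φ_i>, with φ_0 = 1, φ_1 = x, φ_2 = x^2.
G =
  [2, 0, 2/3]
  [0, 2/3, 0]
  [2/3, 0, 2/5],
b = (-16/15, -6/5, -24/35).
Solving gives a_0 = 3/35, a_1 = -9/5, a_2 = -13/7, so
  g(x) = -13*x^2/7 - 9*x/5 + 3/35.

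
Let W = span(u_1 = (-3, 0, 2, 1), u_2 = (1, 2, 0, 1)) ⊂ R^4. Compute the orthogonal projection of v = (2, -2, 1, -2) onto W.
proj_W(v) = (4/5, -17/10, -11/10, -7/5)

Set up U = [u_1 | ... | u_2] ∈ R^(4×2). The projector onto W = col(U) is P = U (U^T U)^(-1) U^T.
Compute U^T U =
  [14, -2]
  [-2, 6],
and U^T v = (-6, -4).
Solve U^T U · c = U^T v for the coefficients: c = (-11/20, -17/20). The projection is proj_W(v) = U c.
Check: (v - proj_W(v)) · u_1 = 0  (should be 0).
Check: (v - proj_W(v)) · u_2 = 0  (should be 0).
Result: proj_W(v) = (4/5, -17/10, -11/10, -7/5).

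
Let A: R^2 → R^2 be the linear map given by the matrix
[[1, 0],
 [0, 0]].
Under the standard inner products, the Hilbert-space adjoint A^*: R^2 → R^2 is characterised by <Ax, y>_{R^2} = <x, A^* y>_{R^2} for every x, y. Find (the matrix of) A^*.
A^* = A^T =
[[1, 0],
 [0, 0]]

For real matrices with standard dot products, the defining identity <Ax, y> = <x, A^* y> gives (Ax)^T y = x^T (A^*) y, i.e. x^T A^T y = x^T (A^*) y. Since this holds for all x, y, we must have A^* = A^T. Therefore
A^* =
[[1, 0],
 [0, 0]].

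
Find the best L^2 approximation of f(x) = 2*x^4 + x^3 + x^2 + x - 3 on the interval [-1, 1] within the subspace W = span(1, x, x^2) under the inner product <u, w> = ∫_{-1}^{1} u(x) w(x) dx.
g(x) = 19*x^2/7 + 8*x/5 - 111/35

The best approximation g ∈ W is the orthogonal projection of f onto W. Writing g = a_0 + a_1 x + a_2 x^2, the coefficients solve the normal equations G · a = b where
  G_{ij} = <φ_i, φ_j> and b_i = <f, φ_i>, with φ_0 = 1, φ_1 = x, φ_2 = x^2.
G =
  [2, 0, 2/3]
  [0, 2/3, 0]
  [2/3, 0, 2/5],
b = (-68/15, 16/15, -36/35).
Solving gives a_0 = -111/35, a_1 = 8/5, a_2 = 19/7, so
  g(x) = 19*x^2/7 + 8*x/5 - 111/35.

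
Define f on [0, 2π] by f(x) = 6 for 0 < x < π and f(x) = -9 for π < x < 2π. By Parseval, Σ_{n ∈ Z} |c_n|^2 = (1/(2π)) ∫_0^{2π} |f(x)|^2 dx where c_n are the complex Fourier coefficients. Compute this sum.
Σ |c_n|^2 = 117/2

Parseval equates the L^2 energy of f (normalised by 1/(2π)) with the ℓ^2 sum of its Fourier coefficients: (1/(2π)) ∫_0^{2π} |f|^2 = Σ |c_n|^2.
Compute the left side: (1/(2π)) [∫_0^π 6^2 dx + ∫_π^{2π} (-9)^2 dx] = (1/(2π)) · (36π + 81π) = (36 + 81)/2 = 117/2.
So Σ_{n ∈ Z} |c_n|^2 = 117/2.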